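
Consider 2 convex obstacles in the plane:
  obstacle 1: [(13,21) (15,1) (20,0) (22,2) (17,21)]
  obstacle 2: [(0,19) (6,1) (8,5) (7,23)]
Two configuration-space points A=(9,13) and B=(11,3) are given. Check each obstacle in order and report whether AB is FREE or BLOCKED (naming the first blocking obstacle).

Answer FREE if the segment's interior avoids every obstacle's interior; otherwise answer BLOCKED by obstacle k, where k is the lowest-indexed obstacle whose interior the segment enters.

FREE

Obstacle 1 [(13,21) (15,1) (20,0) (22,2) (17,21)]:
  edge (13,21)–(15,1): clear
  edge (15,1)–(20,0): clear
  edge (20,0)–(22,2): clear
  edge (22,2)–(17,21): clear
  edge (17,21)–(13,21): clear
  midpoint (10,8) outside
  → clear
Obstacle 2 [(0,19) (6,1) (8,5) (7,23)]:
  edge (0,19)–(6,1): clear
  edge (6,1)–(8,5): clear
  edge (8,5)–(7,23): clear
  edge (7,23)–(0,19): clear
  midpoint (10,8) outside
  → clear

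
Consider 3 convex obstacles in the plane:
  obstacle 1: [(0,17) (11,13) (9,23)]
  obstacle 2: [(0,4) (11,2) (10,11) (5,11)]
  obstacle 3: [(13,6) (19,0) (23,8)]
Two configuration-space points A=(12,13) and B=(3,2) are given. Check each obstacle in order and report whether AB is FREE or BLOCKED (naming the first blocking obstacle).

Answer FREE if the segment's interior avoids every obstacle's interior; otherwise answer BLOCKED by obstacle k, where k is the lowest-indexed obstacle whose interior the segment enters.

Obstacle 1 [(0,17) (11,13) (9,23)]:
  edge (0,17)–(11,13): clear
  edge (11,13)–(9,23): clear
  edge (9,23)–(0,17): clear
  midpoint (15/2,15/2) outside
  → clear
Obstacle 2 [(0,4) (11,2) (10,11) (5,11)]:
  edge (0,4)–(11,2): crosses AB
  edge (11,2)–(10,11): crosses AB
  edge (10,11)–(5,11): clear
  edge (5,11)–(0,4): clear
  → BLOCKED
Obstacle 3 [(13,6) (19,0) (23,8)]:
  edge (13,6)–(19,0): clear
  edge (19,0)–(23,8): clear
  edge (23,8)–(13,6): clear
  midpoint (15/2,15/2) outside
  → clear

BLOCKED by obstacle 2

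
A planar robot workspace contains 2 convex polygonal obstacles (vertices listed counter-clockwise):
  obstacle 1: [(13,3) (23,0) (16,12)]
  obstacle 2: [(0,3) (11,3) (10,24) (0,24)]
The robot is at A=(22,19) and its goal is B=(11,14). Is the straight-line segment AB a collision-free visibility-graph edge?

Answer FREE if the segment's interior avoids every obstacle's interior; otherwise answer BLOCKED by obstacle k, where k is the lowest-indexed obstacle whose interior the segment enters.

Obstacle 1 [(13,3) (23,0) (16,12)]:
  edge (13,3)–(23,0): clear
  edge (23,0)–(16,12): clear
  edge (16,12)–(13,3): clear
  midpoint (33/2,33/2) outside
  → clear
Obstacle 2 [(0,3) (11,3) (10,24) (0,24)]:
  edge (0,3)–(11,3): clear
  edge (11,3)–(10,24): clear
  edge (10,24)–(0,24): clear
  edge (0,24)–(0,3): clear
  midpoint (33/2,33/2) outside
  → clear

FREE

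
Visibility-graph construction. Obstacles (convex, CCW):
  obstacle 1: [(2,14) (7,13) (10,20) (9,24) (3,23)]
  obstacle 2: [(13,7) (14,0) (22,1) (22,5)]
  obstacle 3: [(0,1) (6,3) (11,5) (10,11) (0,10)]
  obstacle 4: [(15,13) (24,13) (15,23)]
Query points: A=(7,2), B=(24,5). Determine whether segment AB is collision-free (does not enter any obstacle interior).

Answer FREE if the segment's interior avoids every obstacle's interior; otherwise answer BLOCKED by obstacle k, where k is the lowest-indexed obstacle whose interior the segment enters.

BLOCKED by obstacle 2

Obstacle 1 [(2,14) (7,13) (10,20) (9,24) (3,23)]:
  edge (2,14)–(7,13): clear
  edge (7,13)–(10,20): clear
  edge (10,20)–(9,24): clear
  edge (9,24)–(3,23): clear
  edge (3,23)–(2,14): clear
  midpoint (31/2,7/2) outside
  → clear
Obstacle 2 [(13,7) (14,0) (22,1) (22,5)]:
  edge (13,7)–(14,0): crosses AB
  edge (14,0)–(22,1): clear
  edge (22,1)–(22,5): crosses AB
  edge (22,5)–(13,7): clear
  → BLOCKED
Obstacle 3 [(0,1) (6,3) (11,5) (10,11) (0,10)]:
  edge (0,1)–(6,3): clear
  edge (6,3)–(11,5): clear
  edge (11,5)–(10,11): clear
  edge (10,11)–(0,10): clear
  edge (0,10)–(0,1): clear
  midpoint (31/2,7/2) outside
  → clear
Obstacle 4 [(15,13) (24,13) (15,23)]:
  edge (15,13)–(24,13): clear
  edge (24,13)–(15,23): clear
  edge (15,23)–(15,13): clear
  midpoint (31/2,7/2) outside
  → clear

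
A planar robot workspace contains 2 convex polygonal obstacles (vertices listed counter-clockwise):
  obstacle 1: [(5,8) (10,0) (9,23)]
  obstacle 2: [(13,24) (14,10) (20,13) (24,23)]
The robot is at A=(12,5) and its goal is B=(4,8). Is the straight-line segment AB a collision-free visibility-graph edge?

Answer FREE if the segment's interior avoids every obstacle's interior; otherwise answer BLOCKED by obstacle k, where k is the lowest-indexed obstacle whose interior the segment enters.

BLOCKED by obstacle 1

Obstacle 1 [(5,8) (10,0) (9,23)]:
  edge (5,8)–(10,0): crosses AB
  edge (10,0)–(9,23): crosses AB
  edge (9,23)–(5,8): clear
  → BLOCKED
Obstacle 2 [(13,24) (14,10) (20,13) (24,23)]:
  edge (13,24)–(14,10): clear
  edge (14,10)–(20,13): clear
  edge (20,13)–(24,23): clear
  edge (24,23)–(13,24): clear
  midpoint (8,13/2) outside
  → clear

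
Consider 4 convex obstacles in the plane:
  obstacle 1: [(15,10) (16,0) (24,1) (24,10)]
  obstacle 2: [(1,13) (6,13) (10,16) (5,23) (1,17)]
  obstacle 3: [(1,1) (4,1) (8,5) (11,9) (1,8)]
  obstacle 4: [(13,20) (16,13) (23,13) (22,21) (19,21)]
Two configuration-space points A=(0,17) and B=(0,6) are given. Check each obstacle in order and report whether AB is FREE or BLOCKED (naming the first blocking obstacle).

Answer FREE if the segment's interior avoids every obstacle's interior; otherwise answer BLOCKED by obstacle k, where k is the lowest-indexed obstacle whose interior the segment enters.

FREE

Obstacle 1 [(15,10) (16,0) (24,1) (24,10)]:
  edge (15,10)–(16,0): clear
  edge (16,0)–(24,1): clear
  edge (24,1)–(24,10): clear
  edge (24,10)–(15,10): clear
  midpoint (0,23/2) outside
  → clear
Obstacle 2 [(1,13) (6,13) (10,16) (5,23) (1,17)]:
  edge (1,13)–(6,13): clear
  edge (6,13)–(10,16): clear
  edge (10,16)–(5,23): clear
  edge (5,23)–(1,17): clear
  edge (1,17)–(1,13): clear
  midpoint (0,23/2) outside
  → clear
Obstacle 3 [(1,1) (4,1) (8,5) (11,9) (1,8)]:
  edge (1,1)–(4,1): clear
  edge (4,1)–(8,5): clear
  edge (8,5)–(11,9): clear
  edge (11,9)–(1,8): clear
  edge (1,8)–(1,1): clear
  midpoint (0,23/2) outside
  → clear
Obstacle 4 [(13,20) (16,13) (23,13) (22,21) (19,21)]:
  edge (13,20)–(16,13): clear
  edge (16,13)–(23,13): clear
  edge (23,13)–(22,21): clear
  edge (22,21)–(19,21): clear
  edge (19,21)–(13,20): clear
  midpoint (0,23/2) outside
  → clear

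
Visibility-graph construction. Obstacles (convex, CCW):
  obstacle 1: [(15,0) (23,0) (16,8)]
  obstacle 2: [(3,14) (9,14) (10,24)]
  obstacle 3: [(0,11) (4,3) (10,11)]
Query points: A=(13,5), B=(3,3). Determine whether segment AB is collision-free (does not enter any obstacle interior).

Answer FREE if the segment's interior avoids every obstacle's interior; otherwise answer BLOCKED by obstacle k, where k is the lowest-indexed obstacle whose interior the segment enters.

BLOCKED by obstacle 3

Obstacle 1 [(15,0) (23,0) (16,8)]:
  edge (15,0)–(23,0): clear
  edge (23,0)–(16,8): clear
  edge (16,8)–(15,0): clear
  midpoint (8,4) outside
  → clear
Obstacle 2 [(3,14) (9,14) (10,24)]:
  edge (3,14)–(9,14): clear
  edge (9,14)–(10,24): clear
  edge (10,24)–(3,14): clear
  midpoint (8,4) outside
  → clear
Obstacle 3 [(0,11) (4,3) (10,11)]:
  edge (0,11)–(4,3): crosses AB
  edge (4,3)–(10,11): crosses AB
  edge (10,11)–(0,11): clear
  → BLOCKED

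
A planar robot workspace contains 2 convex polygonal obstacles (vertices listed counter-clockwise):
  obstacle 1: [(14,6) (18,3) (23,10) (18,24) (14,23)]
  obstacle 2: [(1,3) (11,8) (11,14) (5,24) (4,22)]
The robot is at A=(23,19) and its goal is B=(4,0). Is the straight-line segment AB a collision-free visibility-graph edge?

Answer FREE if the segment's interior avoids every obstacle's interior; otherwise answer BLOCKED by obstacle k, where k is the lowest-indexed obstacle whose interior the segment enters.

Obstacle 1 [(14,6) (18,3) (23,10) (18,24) (14,23)]:
  edge (14,6)–(18,3): clear
  edge (18,3)–(23,10): clear
  edge (23,10)–(18,24): crosses AB
  edge (18,24)–(14,23): clear
  edge (14,23)–(14,6): crosses AB
  → BLOCKED
Obstacle 2 [(1,3) (11,8) (11,14) (5,24) (4,22)]:
  edge (1,3)–(11,8): clear
  edge (11,8)–(11,14): clear
  edge (11,14)–(5,24): clear
  edge (5,24)–(4,22): clear
  edge (4,22)–(1,3): clear
  midpoint (27/2,19/2) outside
  → clear

BLOCKED by obstacle 1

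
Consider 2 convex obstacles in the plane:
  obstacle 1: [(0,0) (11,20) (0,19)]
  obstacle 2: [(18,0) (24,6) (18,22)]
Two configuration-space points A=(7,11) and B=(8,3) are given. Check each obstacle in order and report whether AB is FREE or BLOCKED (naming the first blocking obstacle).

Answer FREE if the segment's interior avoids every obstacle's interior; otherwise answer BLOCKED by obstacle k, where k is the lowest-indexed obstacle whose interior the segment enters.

FREE

Obstacle 1 [(0,0) (11,20) (0,19)]:
  edge (0,0)–(11,20): clear
  edge (11,20)–(0,19): clear
  edge (0,19)–(0,0): clear
  midpoint (15/2,7) outside
  → clear
Obstacle 2 [(18,0) (24,6) (18,22)]:
  edge (18,0)–(24,6): clear
  edge (24,6)–(18,22): clear
  edge (18,22)–(18,0): clear
  midpoint (15/2,7) outside
  → clear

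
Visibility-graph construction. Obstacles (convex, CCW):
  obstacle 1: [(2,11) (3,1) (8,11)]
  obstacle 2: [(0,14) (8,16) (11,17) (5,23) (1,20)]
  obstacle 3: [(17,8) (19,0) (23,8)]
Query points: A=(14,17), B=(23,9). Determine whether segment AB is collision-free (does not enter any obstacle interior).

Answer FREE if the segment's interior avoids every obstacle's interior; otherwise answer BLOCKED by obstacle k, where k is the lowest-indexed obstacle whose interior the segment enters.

Obstacle 1 [(2,11) (3,1) (8,11)]:
  edge (2,11)–(3,1): clear
  edge (3,1)–(8,11): clear
  edge (8,11)–(2,11): clear
  midpoint (37/2,13) outside
  → clear
Obstacle 2 [(0,14) (8,16) (11,17) (5,23) (1,20)]:
  edge (0,14)–(8,16): clear
  edge (8,16)–(11,17): clear
  edge (11,17)–(5,23): clear
  edge (5,23)–(1,20): clear
  edge (1,20)–(0,14): clear
  midpoint (37/2,13) outside
  → clear
Obstacle 3 [(17,8) (19,0) (23,8)]:
  edge (17,8)–(19,0): clear
  edge (19,0)–(23,8): clear
  edge (23,8)–(17,8): clear
  midpoint (37/2,13) outside
  → clear

FREE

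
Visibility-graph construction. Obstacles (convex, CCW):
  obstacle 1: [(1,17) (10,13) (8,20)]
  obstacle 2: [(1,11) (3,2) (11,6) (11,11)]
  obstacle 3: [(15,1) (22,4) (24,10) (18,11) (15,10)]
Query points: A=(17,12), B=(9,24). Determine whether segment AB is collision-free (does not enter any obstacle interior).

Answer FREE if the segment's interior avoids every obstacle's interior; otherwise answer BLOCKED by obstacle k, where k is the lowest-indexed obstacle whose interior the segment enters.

Obstacle 1 [(1,17) (10,13) (8,20)]:
  edge (1,17)–(10,13): clear
  edge (10,13)–(8,20): clear
  edge (8,20)–(1,17): clear
  midpoint (13,18) outside
  → clear
Obstacle 2 [(1,11) (3,2) (11,6) (11,11)]:
  edge (1,11)–(3,2): clear
  edge (3,2)–(11,6): clear
  edge (11,6)–(11,11): clear
  edge (11,11)–(1,11): clear
  midpoint (13,18) outside
  → clear
Obstacle 3 [(15,1) (22,4) (24,10) (18,11) (15,10)]:
  edge (15,1)–(22,4): clear
  edge (22,4)–(24,10): clear
  edge (24,10)–(18,11): clear
  edge (18,11)–(15,10): clear
  edge (15,10)–(15,1): clear
  midpoint (13,18) outside
  → clear

FREE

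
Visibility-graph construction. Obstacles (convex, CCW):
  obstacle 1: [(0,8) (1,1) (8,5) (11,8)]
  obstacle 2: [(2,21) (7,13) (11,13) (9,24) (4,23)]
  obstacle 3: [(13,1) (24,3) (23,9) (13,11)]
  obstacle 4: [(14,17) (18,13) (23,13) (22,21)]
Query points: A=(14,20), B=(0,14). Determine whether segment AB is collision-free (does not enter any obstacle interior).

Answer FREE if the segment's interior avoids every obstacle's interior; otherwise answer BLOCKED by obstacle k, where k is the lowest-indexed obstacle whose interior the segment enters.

Obstacle 1 [(0,8) (1,1) (8,5) (11,8)]:
  edge (0,8)–(1,1): clear
  edge (1,1)–(8,5): clear
  edge (8,5)–(11,8): clear
  edge (11,8)–(0,8): clear
  midpoint (7,17) outside
  → clear
Obstacle 2 [(2,21) (7,13) (11,13) (9,24) (4,23)]:
  edge (2,21)–(7,13): crosses AB
  edge (7,13)–(11,13): clear
  edge (11,13)–(9,24): crosses AB
  edge (9,24)–(4,23): clear
  edge (4,23)–(2,21): clear
  → BLOCKED
Obstacle 3 [(13,1) (24,3) (23,9) (13,11)]:
  edge (13,1)–(24,3): clear
  edge (24,3)–(23,9): clear
  edge (23,9)–(13,11): clear
  edge (13,11)–(13,1): clear
  midpoint (7,17) outside
  → clear
Obstacle 4 [(14,17) (18,13) (23,13) (22,21)]:
  edge (14,17)–(18,13): clear
  edge (18,13)–(23,13): clear
  edge (23,13)–(22,21): clear
  edge (22,21)–(14,17): clear
  midpoint (7,17) outside
  → clear

BLOCKED by obstacle 2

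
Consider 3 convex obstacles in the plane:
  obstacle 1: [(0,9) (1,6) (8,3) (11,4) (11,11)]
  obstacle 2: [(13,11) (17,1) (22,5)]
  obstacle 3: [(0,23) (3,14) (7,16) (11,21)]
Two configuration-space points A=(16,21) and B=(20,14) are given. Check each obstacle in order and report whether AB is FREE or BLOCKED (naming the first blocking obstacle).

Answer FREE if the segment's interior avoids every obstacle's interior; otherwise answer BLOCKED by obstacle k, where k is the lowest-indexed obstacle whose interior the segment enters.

FREE

Obstacle 1 [(0,9) (1,6) (8,3) (11,4) (11,11)]:
  edge (0,9)–(1,6): clear
  edge (1,6)–(8,3): clear
  edge (8,3)–(11,4): clear
  edge (11,4)–(11,11): clear
  edge (11,11)–(0,9): clear
  midpoint (18,35/2) outside
  → clear
Obstacle 2 [(13,11) (17,1) (22,5)]:
  edge (13,11)–(17,1): clear
  edge (17,1)–(22,5): clear
  edge (22,5)–(13,11): clear
  midpoint (18,35/2) outside
  → clear
Obstacle 3 [(0,23) (3,14) (7,16) (11,21)]:
  edge (0,23)–(3,14): clear
  edge (3,14)–(7,16): clear
  edge (7,16)–(11,21): clear
  edge (11,21)–(0,23): clear
  midpoint (18,35/2) outside
  → clear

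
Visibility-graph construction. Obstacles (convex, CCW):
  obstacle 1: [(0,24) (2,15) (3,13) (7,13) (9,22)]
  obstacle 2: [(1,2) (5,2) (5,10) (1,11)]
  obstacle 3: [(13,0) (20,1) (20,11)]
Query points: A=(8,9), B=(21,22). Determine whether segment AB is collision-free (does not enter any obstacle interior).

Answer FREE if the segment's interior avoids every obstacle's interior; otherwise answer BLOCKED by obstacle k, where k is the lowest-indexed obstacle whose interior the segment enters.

FREE

Obstacle 1 [(0,24) (2,15) (3,13) (7,13) (9,22)]:
  edge (0,24)–(2,15): clear
  edge (2,15)–(3,13): clear
  edge (3,13)–(7,13): clear
  edge (7,13)–(9,22): clear
  edge (9,22)–(0,24): clear
  midpoint (29/2,31/2) outside
  → clear
Obstacle 2 [(1,2) (5,2) (5,10) (1,11)]:
  edge (1,2)–(5,2): clear
  edge (5,2)–(5,10): clear
  edge (5,10)–(1,11): clear
  edge (1,11)–(1,2): clear
  midpoint (29/2,31/2) outside
  → clear
Obstacle 3 [(13,0) (20,1) (20,11)]:
  edge (13,0)–(20,1): clear
  edge (20,1)–(20,11): clear
  edge (20,11)–(13,0): clear
  midpoint (29/2,31/2) outside
  → clear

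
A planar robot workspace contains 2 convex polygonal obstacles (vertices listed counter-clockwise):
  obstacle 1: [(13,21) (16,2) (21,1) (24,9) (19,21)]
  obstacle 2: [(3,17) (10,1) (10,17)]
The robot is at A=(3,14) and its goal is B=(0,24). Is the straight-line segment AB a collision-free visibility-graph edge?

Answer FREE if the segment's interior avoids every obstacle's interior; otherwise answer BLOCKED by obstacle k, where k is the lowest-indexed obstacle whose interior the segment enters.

FREE

Obstacle 1 [(13,21) (16,2) (21,1) (24,9) (19,21)]:
  edge (13,21)–(16,2): clear
  edge (16,2)–(21,1): clear
  edge (21,1)–(24,9): clear
  edge (24,9)–(19,21): clear
  edge (19,21)–(13,21): clear
  midpoint (3/2,19) outside
  → clear
Obstacle 2 [(3,17) (10,1) (10,17)]:
  edge (3,17)–(10,1): clear
  edge (10,1)–(10,17): clear
  edge (10,17)–(3,17): clear
  midpoint (3/2,19) outside
  → clear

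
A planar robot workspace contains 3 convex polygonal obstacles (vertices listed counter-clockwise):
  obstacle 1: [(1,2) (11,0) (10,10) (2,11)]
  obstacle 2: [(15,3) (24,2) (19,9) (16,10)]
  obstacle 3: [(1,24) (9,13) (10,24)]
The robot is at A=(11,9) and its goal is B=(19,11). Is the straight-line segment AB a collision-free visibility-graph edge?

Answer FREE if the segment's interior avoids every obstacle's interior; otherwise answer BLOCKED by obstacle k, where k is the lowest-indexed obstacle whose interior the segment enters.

Obstacle 1 [(1,2) (11,0) (10,10) (2,11)]:
  edge (1,2)–(11,0): clear
  edge (11,0)–(10,10): clear
  edge (10,10)–(2,11): clear
  edge (2,11)–(1,2): clear
  midpoint (15,10) outside
  → clear
Obstacle 2 [(15,3) (24,2) (19,9) (16,10)]:
  edge (15,3)–(24,2): clear
  edge (24,2)–(19,9): clear
  edge (19,9)–(16,10): clear
  edge (16,10)–(15,3): clear
  midpoint (15,10) outside
  → clear
Obstacle 3 [(1,24) (9,13) (10,24)]:
  edge (1,24)–(9,13): clear
  edge (9,13)–(10,24): clear
  edge (10,24)–(1,24): clear
  midpoint (15,10) outside
  → clear

FREE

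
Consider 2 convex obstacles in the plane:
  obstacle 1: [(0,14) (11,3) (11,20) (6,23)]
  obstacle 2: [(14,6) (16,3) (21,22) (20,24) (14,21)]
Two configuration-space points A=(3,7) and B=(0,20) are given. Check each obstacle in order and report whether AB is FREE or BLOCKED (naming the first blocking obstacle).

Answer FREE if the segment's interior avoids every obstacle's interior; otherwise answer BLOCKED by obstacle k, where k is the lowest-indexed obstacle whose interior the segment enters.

BLOCKED by obstacle 1

Obstacle 1 [(0,14) (11,3) (11,20) (6,23)]:
  edge (0,14)–(11,3): crosses AB
  edge (11,3)–(11,20): clear
  edge (11,20)–(6,23): clear
  edge (6,23)–(0,14): crosses AB
  → BLOCKED
Obstacle 2 [(14,6) (16,3) (21,22) (20,24) (14,21)]:
  edge (14,6)–(16,3): clear
  edge (16,3)–(21,22): clear
  edge (21,22)–(20,24): clear
  edge (20,24)–(14,21): clear
  edge (14,21)–(14,6): clear
  midpoint (3/2,27/2) outside
  → clear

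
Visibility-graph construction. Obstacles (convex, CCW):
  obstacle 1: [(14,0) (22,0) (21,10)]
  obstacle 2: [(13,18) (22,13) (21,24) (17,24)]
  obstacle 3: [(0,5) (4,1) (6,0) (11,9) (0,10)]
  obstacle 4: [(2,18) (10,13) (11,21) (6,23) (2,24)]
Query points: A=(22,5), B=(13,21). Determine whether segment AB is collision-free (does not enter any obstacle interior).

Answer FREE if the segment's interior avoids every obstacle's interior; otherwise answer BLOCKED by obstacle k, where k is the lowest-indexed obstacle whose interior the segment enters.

BLOCKED by obstacle 1

Obstacle 1 [(14,0) (22,0) (21,10)]:
  edge (14,0)–(22,0): clear
  edge (22,0)–(21,10): crosses AB
  edge (21,10)–(14,0): crosses AB
  → BLOCKED
Obstacle 2 [(13,18) (22,13) (21,24) (17,24)]:
  edge (13,18)–(22,13): crosses AB
  edge (22,13)–(21,24): clear
  edge (21,24)–(17,24): clear
  edge (17,24)–(13,18): crosses AB
  → BLOCKED
Obstacle 3 [(0,5) (4,1) (6,0) (11,9) (0,10)]:
  edge (0,5)–(4,1): clear
  edge (4,1)–(6,0): clear
  edge (6,0)–(11,9): clear
  edge (11,9)–(0,10): clear
  edge (0,10)–(0,5): clear
  midpoint (35/2,13) outside
  → clear
Obstacle 4 [(2,18) (10,13) (11,21) (6,23) (2,24)]:
  edge (2,18)–(10,13): clear
  edge (10,13)–(11,21): clear
  edge (11,21)–(6,23): clear
  edge (6,23)–(2,24): clear
  edge (2,24)–(2,18): clear
  midpoint (35/2,13) outside
  → clear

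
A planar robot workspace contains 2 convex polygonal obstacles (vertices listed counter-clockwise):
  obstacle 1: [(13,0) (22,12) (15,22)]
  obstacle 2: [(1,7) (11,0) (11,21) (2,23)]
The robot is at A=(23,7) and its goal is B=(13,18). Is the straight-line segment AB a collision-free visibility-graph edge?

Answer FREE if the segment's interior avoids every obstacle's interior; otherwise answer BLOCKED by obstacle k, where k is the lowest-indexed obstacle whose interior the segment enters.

Obstacle 1 [(13,0) (22,12) (15,22)]:
  edge (13,0)–(22,12): crosses AB
  edge (22,12)–(15,22): clear
  edge (15,22)–(13,0): crosses AB
  → BLOCKED
Obstacle 2 [(1,7) (11,0) (11,21) (2,23)]:
  edge (1,7)–(11,0): clear
  edge (11,0)–(11,21): clear
  edge (11,21)–(2,23): clear
  edge (2,23)–(1,7): clear
  midpoint (18,25/2) outside
  → clear

BLOCKED by obstacle 1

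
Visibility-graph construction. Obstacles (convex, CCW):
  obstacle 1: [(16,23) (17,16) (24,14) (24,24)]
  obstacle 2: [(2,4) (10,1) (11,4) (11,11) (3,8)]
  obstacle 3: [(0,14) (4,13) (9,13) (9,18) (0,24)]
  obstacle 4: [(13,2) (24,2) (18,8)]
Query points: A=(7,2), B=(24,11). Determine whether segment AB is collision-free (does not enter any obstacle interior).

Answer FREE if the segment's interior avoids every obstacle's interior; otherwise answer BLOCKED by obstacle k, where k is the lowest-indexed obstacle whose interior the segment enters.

BLOCKED by obstacle 2

Obstacle 1 [(16,23) (17,16) (24,14) (24,24)]:
  edge (16,23)–(17,16): clear
  edge (17,16)–(24,14): clear
  edge (24,14)–(24,24): clear
  edge (24,24)–(16,23): clear
  midpoint (31/2,13/2) outside
  → clear
Obstacle 2 [(2,4) (10,1) (11,4) (11,11) (3,8)]:
  edge (2,4)–(10,1): crosses AB
  edge (10,1)–(11,4): clear
  edge (11,4)–(11,11): crosses AB
  edge (11,11)–(3,8): clear
  edge (3,8)–(2,4): clear
  → BLOCKED
Obstacle 3 [(0,14) (4,13) (9,13) (9,18) (0,24)]:
  edge (0,14)–(4,13): clear
  edge (4,13)–(9,13): clear
  edge (9,13)–(9,18): clear
  edge (9,18)–(0,24): clear
  edge (0,24)–(0,14): clear
  midpoint (31/2,13/2) outside
  → clear
Obstacle 4 [(13,2) (24,2) (18,8)]:
  edge (13,2)–(24,2): clear
  edge (24,2)–(18,8): crosses AB
  edge (18,8)–(13,2): crosses AB
  → BLOCKED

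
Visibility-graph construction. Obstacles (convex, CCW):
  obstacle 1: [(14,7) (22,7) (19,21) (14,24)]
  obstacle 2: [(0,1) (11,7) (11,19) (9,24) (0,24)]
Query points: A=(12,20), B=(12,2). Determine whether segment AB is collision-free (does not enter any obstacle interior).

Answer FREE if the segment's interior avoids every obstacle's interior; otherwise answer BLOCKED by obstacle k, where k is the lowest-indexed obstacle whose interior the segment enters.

FREE

Obstacle 1 [(14,7) (22,7) (19,21) (14,24)]:
  edge (14,7)–(22,7): clear
  edge (22,7)–(19,21): clear
  edge (19,21)–(14,24): clear
  edge (14,24)–(14,7): clear
  midpoint (12,11) outside
  → clear
Obstacle 2 [(0,1) (11,7) (11,19) (9,24) (0,24)]:
  edge (0,1)–(11,7): clear
  edge (11,7)–(11,19): clear
  edge (11,19)–(9,24): clear
  edge (9,24)–(0,24): clear
  edge (0,24)–(0,1): clear
  midpoint (12,11) outside
  → clear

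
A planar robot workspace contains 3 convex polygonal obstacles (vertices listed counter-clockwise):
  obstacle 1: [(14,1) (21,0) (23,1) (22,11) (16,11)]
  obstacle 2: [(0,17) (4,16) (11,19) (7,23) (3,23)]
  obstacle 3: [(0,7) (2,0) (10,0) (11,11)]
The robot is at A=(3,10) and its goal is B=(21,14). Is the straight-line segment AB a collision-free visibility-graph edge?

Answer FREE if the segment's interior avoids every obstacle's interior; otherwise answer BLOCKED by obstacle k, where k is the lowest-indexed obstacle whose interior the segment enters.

Obstacle 1 [(14,1) (21,0) (23,1) (22,11) (16,11)]:
  edge (14,1)–(21,0): clear
  edge (21,0)–(23,1): clear
  edge (23,1)–(22,11): clear
  edge (22,11)–(16,11): clear
  edge (16,11)–(14,1): clear
  midpoint (12,12) outside
  → clear
Obstacle 2 [(0,17) (4,16) (11,19) (7,23) (3,23)]:
  edge (0,17)–(4,16): clear
  edge (4,16)–(11,19): clear
  edge (11,19)–(7,23): clear
  edge (7,23)–(3,23): clear
  edge (3,23)–(0,17): clear
  midpoint (12,12) outside
  → clear
Obstacle 3 [(0,7) (2,0) (10,0) (11,11)]:
  edge (0,7)–(2,0): clear
  edge (2,0)–(10,0): clear
  edge (10,0)–(11,11): clear
  edge (11,11)–(0,7): clear
  midpoint (12,12) outside
  → clear

FREE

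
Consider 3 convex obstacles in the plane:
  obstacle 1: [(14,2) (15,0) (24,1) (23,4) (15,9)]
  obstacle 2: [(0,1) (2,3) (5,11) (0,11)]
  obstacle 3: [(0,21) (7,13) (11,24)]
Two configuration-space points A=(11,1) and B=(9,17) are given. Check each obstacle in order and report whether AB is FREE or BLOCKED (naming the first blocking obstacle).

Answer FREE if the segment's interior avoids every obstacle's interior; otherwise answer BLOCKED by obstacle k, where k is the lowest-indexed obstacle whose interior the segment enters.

FREE

Obstacle 1 [(14,2) (15,0) (24,1) (23,4) (15,9)]:
  edge (14,2)–(15,0): clear
  edge (15,0)–(24,1): clear
  edge (24,1)–(23,4): clear
  edge (23,4)–(15,9): clear
  edge (15,9)–(14,2): clear
  midpoint (10,9) outside
  → clear
Obstacle 2 [(0,1) (2,3) (5,11) (0,11)]:
  edge (0,1)–(2,3): clear
  edge (2,3)–(5,11): clear
  edge (5,11)–(0,11): clear
  edge (0,11)–(0,1): clear
  midpoint (10,9) outside
  → clear
Obstacle 3 [(0,21) (7,13) (11,24)]:
  edge (0,21)–(7,13): clear
  edge (7,13)–(11,24): clear
  edge (11,24)–(0,21): clear
  midpoint (10,9) outside
  → clear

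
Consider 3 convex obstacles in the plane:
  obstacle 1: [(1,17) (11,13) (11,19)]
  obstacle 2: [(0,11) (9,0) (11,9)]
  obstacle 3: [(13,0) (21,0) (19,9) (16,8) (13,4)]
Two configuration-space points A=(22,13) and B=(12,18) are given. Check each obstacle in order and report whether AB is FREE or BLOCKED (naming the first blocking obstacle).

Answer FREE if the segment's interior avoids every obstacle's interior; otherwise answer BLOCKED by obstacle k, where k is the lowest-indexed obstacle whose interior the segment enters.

Obstacle 1 [(1,17) (11,13) (11,19)]:
  edge (1,17)–(11,13): clear
  edge (11,13)–(11,19): clear
  edge (11,19)–(1,17): clear
  midpoint (17,31/2) outside
  → clear
Obstacle 2 [(0,11) (9,0) (11,9)]:
  edge (0,11)–(9,0): clear
  edge (9,0)–(11,9): clear
  edge (11,9)–(0,11): clear
  midpoint (17,31/2) outside
  → clear
Obstacle 3 [(13,0) (21,0) (19,9) (16,8) (13,4)]:
  edge (13,0)–(21,0): clear
  edge (21,0)–(19,9): clear
  edge (19,9)–(16,8): clear
  edge (16,8)–(13,4): clear
  edge (13,4)–(13,0): clear
  midpoint (17,31/2) outside
  → clear

FREE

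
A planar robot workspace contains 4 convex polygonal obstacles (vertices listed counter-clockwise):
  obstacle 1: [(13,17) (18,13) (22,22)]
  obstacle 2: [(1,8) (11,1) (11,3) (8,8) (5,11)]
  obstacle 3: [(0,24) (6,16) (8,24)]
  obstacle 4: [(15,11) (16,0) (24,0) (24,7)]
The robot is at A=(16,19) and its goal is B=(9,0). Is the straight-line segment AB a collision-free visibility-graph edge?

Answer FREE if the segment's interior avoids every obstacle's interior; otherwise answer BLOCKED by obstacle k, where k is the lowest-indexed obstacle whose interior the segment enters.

BLOCKED by obstacle 1

Obstacle 1 [(13,17) (18,13) (22,22)]:
  edge (13,17)–(18,13): crosses AB
  edge (18,13)–(22,22): clear
  edge (22,22)–(13,17): crosses AB
  → BLOCKED
Obstacle 2 [(1,8) (11,1) (11,3) (8,8) (5,11)]:
  edge (1,8)–(11,1): crosses AB
  edge (11,1)–(11,3): clear
  edge (11,3)–(8,8): crosses AB
  edge (8,8)–(5,11): clear
  edge (5,11)–(1,8): clear
  → BLOCKED
Obstacle 3 [(0,24) (6,16) (8,24)]:
  edge (0,24)–(6,16): clear
  edge (6,16)–(8,24): clear
  edge (8,24)–(0,24): clear
  midpoint (25/2,19/2) outside
  → clear
Obstacle 4 [(15,11) (16,0) (24,0) (24,7)]:
  edge (15,11)–(16,0): clear
  edge (16,0)–(24,0): clear
  edge (24,0)–(24,7): clear
  edge (24,7)–(15,11): clear
  midpoint (25/2,19/2) outside
  → clear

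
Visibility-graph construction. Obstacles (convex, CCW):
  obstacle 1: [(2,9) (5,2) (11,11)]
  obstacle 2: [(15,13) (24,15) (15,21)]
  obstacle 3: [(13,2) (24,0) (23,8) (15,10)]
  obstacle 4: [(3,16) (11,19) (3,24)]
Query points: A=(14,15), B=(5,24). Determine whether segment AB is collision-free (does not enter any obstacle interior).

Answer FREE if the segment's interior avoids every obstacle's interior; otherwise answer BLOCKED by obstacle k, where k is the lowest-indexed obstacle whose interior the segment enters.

Obstacle 1 [(2,9) (5,2) (11,11)]:
  edge (2,9)–(5,2): clear
  edge (5,2)–(11,11): clear
  edge (11,11)–(2,9): clear
  midpoint (19/2,39/2) outside
  → clear
Obstacle 2 [(15,13) (24,15) (15,21)]:
  edge (15,13)–(24,15): clear
  edge (24,15)–(15,21): clear
  edge (15,21)–(15,13): clear
  midpoint (19/2,39/2) outside
  → clear
Obstacle 3 [(13,2) (24,0) (23,8) (15,10)]:
  edge (13,2)–(24,0): clear
  edge (24,0)–(23,8): clear
  edge (23,8)–(15,10): clear
  edge (15,10)–(13,2): clear
  midpoint (19/2,39/2) outside
  → clear
Obstacle 4 [(3,16) (11,19) (3,24)]:
  edge (3,16)–(11,19): crosses AB
  edge (11,19)–(3,24): crosses AB
  edge (3,24)–(3,16): clear
  → BLOCKED

BLOCKED by obstacle 4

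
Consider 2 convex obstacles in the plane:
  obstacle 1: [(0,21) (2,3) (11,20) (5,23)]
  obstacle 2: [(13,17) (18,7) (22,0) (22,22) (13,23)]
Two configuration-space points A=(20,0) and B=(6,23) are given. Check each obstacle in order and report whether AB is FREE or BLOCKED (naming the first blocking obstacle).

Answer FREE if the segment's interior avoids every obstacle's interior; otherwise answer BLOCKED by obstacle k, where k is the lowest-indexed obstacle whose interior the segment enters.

Obstacle 1 [(0,21) (2,3) (11,20) (5,23)]:
  edge (0,21)–(2,3): clear
  edge (2,3)–(11,20): crosses AB
  edge (11,20)–(5,23): crosses AB
  edge (5,23)–(0,21): clear
  → BLOCKED
Obstacle 2 [(13,17) (18,7) (22,0) (22,22) (13,23)]:
  edge (13,17)–(18,7): clear
  edge (18,7)–(22,0): clear
  edge (22,0)–(22,22): clear
  edge (22,22)–(13,23): clear
  edge (13,23)–(13,17): clear
  midpoint (13,23/2) outside
  → clear

BLOCKED by obstacle 1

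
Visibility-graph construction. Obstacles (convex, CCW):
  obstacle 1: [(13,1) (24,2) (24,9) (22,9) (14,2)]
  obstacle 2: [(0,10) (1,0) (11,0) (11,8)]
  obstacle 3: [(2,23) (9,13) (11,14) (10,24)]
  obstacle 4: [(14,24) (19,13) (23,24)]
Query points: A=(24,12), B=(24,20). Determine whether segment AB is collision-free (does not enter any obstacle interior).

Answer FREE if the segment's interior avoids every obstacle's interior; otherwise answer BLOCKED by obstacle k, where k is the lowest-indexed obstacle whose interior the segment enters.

Obstacle 1 [(13,1) (24,2) (24,9) (22,9) (14,2)]:
  edge (13,1)–(24,2): clear
  edge (24,2)–(24,9): clear
  edge (24,9)–(22,9): clear
  edge (22,9)–(14,2): clear
  edge (14,2)–(13,1): clear
  midpoint (24,16) outside
  → clear
Obstacle 2 [(0,10) (1,0) (11,0) (11,8)]:
  edge (0,10)–(1,0): clear
  edge (1,0)–(11,0): clear
  edge (11,0)–(11,8): clear
  edge (11,8)–(0,10): clear
  midpoint (24,16) outside
  → clear
Obstacle 3 [(2,23) (9,13) (11,14) (10,24)]:
  edge (2,23)–(9,13): clear
  edge (9,13)–(11,14): clear
  edge (11,14)–(10,24): clear
  edge (10,24)–(2,23): clear
  midpoint (24,16) outside
  → clear
Obstacle 4 [(14,24) (19,13) (23,24)]:
  edge (14,24)–(19,13): clear
  edge (19,13)–(23,24): clear
  edge (23,24)–(14,24): clear
  midpoint (24,16) outside
  → clear

FREE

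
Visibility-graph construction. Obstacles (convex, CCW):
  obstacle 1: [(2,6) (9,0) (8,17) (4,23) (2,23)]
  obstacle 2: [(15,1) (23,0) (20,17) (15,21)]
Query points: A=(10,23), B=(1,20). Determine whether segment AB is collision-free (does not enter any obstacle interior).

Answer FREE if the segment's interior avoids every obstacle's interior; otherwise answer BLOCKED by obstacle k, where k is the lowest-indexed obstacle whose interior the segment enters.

BLOCKED by obstacle 1

Obstacle 1 [(2,6) (9,0) (8,17) (4,23) (2,23)]:
  edge (2,6)–(9,0): clear
  edge (9,0)–(8,17): clear
  edge (8,17)–(4,23): crosses AB
  edge (4,23)–(2,23): clear
  edge (2,23)–(2,6): crosses AB
  → BLOCKED
Obstacle 2 [(15,1) (23,0) (20,17) (15,21)]:
  edge (15,1)–(23,0): clear
  edge (23,0)–(20,17): clear
  edge (20,17)–(15,21): clear
  edge (15,21)–(15,1): clear
  midpoint (11/2,43/2) outside
  → clear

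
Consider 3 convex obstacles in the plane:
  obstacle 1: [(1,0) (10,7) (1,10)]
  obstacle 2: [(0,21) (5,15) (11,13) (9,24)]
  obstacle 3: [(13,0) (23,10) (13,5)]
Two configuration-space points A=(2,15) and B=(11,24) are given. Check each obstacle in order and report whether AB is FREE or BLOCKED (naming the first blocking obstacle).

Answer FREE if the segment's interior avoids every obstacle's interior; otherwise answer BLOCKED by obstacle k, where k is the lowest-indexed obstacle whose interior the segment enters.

Obstacle 1 [(1,0) (10,7) (1,10)]:
  edge (1,0)–(10,7): clear
  edge (10,7)–(1,10): clear
  edge (1,10)–(1,0): clear
  midpoint (13/2,39/2) outside
  → clear
Obstacle 2 [(0,21) (5,15) (11,13) (9,24)]:
  edge (0,21)–(5,15): crosses AB
  edge (5,15)–(11,13): clear
  edge (11,13)–(9,24): crosses AB
  edge (9,24)–(0,21): clear
  → BLOCKED
Obstacle 3 [(13,0) (23,10) (13,5)]:
  edge (13,0)–(23,10): clear
  edge (23,10)–(13,5): clear
  edge (13,5)–(13,0): clear
  midpoint (13/2,39/2) outside
  → clear

BLOCKED by obstacle 2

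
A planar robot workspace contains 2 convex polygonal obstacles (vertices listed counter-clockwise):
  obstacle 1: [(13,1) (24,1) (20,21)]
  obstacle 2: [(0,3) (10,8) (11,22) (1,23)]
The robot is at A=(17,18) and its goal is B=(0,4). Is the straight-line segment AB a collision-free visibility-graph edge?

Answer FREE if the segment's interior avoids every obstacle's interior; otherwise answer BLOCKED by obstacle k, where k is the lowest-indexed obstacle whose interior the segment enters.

Obstacle 1 [(13,1) (24,1) (20,21)]:
  edge (13,1)–(24,1): clear
  edge (24,1)–(20,21): clear
  edge (20,21)–(13,1): clear
  midpoint (17/2,11) outside
  → clear
Obstacle 2 [(0,3) (10,8) (11,22) (1,23)]:
  edge (0,3)–(10,8): clear
  edge (10,8)–(11,22): crosses AB
  edge (11,22)–(1,23): clear
  edge (1,23)–(0,3): crosses AB
  → BLOCKED

BLOCKED by obstacle 2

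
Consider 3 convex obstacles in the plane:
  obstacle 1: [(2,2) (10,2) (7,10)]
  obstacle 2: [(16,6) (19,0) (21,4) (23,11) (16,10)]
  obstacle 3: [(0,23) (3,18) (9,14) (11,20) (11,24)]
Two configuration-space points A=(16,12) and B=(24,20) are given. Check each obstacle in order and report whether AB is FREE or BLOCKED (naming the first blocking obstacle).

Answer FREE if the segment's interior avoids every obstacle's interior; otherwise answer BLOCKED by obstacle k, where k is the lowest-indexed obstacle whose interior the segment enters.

Obstacle 1 [(2,2) (10,2) (7,10)]:
  edge (2,2)–(10,2): clear
  edge (10,2)–(7,10): clear
  edge (7,10)–(2,2): clear
  midpoint (20,16) outside
  → clear
Obstacle 2 [(16,6) (19,0) (21,4) (23,11) (16,10)]:
  edge (16,6)–(19,0): clear
  edge (19,0)–(21,4): clear
  edge (21,4)–(23,11): clear
  edge (23,11)–(16,10): clear
  edge (16,10)–(16,6): clear
  midpoint (20,16) outside
  → clear
Obstacle 3 [(0,23) (3,18) (9,14) (11,20) (11,24)]:
  edge (0,23)–(3,18): clear
  edge (3,18)–(9,14): clear
  edge (9,14)–(11,20): clear
  edge (11,20)–(11,24): clear
  edge (11,24)–(0,23): clear
  midpoint (20,16) outside
  → clear

FREE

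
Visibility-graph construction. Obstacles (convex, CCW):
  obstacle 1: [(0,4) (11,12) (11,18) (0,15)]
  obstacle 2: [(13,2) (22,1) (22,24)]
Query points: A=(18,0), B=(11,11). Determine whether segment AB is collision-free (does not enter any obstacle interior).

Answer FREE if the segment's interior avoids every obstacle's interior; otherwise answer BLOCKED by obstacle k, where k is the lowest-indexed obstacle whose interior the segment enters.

BLOCKED by obstacle 2

Obstacle 1 [(0,4) (11,12) (11,18) (0,15)]:
  edge (0,4)–(11,12): clear
  edge (11,12)–(11,18): clear
  edge (11,18)–(0,15): clear
  edge (0,15)–(0,4): clear
  midpoint (29/2,11/2) outside
  → clear
Obstacle 2 [(13,2) (22,1) (22,24)]:
  edge (13,2)–(22,1): crosses AB
  edge (22,1)–(22,24): clear
  edge (22,24)–(13,2): crosses AB
  → BLOCKED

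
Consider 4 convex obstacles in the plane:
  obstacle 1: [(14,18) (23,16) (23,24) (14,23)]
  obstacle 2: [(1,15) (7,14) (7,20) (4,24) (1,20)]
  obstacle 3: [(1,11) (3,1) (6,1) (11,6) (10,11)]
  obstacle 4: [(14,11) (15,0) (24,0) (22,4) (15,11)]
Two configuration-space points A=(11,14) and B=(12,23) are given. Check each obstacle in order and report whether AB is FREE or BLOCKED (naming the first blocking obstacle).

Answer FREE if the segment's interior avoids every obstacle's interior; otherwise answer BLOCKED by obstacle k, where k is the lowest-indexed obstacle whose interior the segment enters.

FREE

Obstacle 1 [(14,18) (23,16) (23,24) (14,23)]:
  edge (14,18)–(23,16): clear
  edge (23,16)–(23,24): clear
  edge (23,24)–(14,23): clear
  edge (14,23)–(14,18): clear
  midpoint (23/2,37/2) outside
  → clear
Obstacle 2 [(1,15) (7,14) (7,20) (4,24) (1,20)]:
  edge (1,15)–(7,14): clear
  edge (7,14)–(7,20): clear
  edge (7,20)–(4,24): clear
  edge (4,24)–(1,20): clear
  edge (1,20)–(1,15): clear
  midpoint (23/2,37/2) outside
  → clear
Obstacle 3 [(1,11) (3,1) (6,1) (11,6) (10,11)]:
  edge (1,11)–(3,1): clear
  edge (3,1)–(6,1): clear
  edge (6,1)–(11,6): clear
  edge (11,6)–(10,11): clear
  edge (10,11)–(1,11): clear
  midpoint (23/2,37/2) outside
  → clear
Obstacle 4 [(14,11) (15,0) (24,0) (22,4) (15,11)]:
  edge (14,11)–(15,0): clear
  edge (15,0)–(24,0): clear
  edge (24,0)–(22,4): clear
  edge (22,4)–(15,11): clear
  edge (15,11)–(14,11): clear
  midpoint (23/2,37/2) outside
  → clear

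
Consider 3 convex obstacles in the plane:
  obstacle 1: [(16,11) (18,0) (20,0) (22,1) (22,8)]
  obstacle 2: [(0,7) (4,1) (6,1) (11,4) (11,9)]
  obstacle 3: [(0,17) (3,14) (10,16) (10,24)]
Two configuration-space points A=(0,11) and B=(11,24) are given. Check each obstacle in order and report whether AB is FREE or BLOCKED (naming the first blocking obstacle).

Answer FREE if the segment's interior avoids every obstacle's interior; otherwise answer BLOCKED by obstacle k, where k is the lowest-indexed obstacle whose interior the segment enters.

Obstacle 1 [(16,11) (18,0) (20,0) (22,1) (22,8)]:
  edge (16,11)–(18,0): clear
  edge (18,0)–(20,0): clear
  edge (20,0)–(22,1): clear
  edge (22,1)–(22,8): clear
  edge (22,8)–(16,11): clear
  midpoint (11/2,35/2) outside
  → clear
Obstacle 2 [(0,7) (4,1) (6,1) (11,4) (11,9)]:
  edge (0,7)–(4,1): clear
  edge (4,1)–(6,1): clear
  edge (6,1)–(11,4): clear
  edge (11,4)–(11,9): clear
  edge (11,9)–(0,7): clear
  midpoint (11/2,35/2) outside
  → clear
Obstacle 3 [(0,17) (3,14) (10,16) (10,24)]:
  edge (0,17)–(3,14): crosses AB
  edge (3,14)–(10,16): clear
  edge (10,16)–(10,24): crosses AB
  edge (10,24)–(0,17): clear
  → BLOCKED

BLOCKED by obstacle 3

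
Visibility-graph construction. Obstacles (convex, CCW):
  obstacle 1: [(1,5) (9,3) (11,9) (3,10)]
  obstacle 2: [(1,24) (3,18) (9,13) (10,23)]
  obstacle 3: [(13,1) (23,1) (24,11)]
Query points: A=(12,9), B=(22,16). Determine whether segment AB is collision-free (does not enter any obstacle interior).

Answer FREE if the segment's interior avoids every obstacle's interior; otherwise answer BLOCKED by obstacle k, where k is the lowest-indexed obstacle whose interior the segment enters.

FREE

Obstacle 1 [(1,5) (9,3) (11,9) (3,10)]:
  edge (1,5)–(9,3): clear
  edge (9,3)–(11,9): clear
  edge (11,9)–(3,10): clear
  edge (3,10)–(1,5): clear
  midpoint (17,25/2) outside
  → clear
Obstacle 2 [(1,24) (3,18) (9,13) (10,23)]:
  edge (1,24)–(3,18): clear
  edge (3,18)–(9,13): clear
  edge (9,13)–(10,23): clear
  edge (10,23)–(1,24): clear
  midpoint (17,25/2) outside
  → clear
Obstacle 3 [(13,1) (23,1) (24,11)]:
  edge (13,1)–(23,1): clear
  edge (23,1)–(24,11): clear
  edge (24,11)–(13,1): clear
  midpoint (17,25/2) outside
  → clear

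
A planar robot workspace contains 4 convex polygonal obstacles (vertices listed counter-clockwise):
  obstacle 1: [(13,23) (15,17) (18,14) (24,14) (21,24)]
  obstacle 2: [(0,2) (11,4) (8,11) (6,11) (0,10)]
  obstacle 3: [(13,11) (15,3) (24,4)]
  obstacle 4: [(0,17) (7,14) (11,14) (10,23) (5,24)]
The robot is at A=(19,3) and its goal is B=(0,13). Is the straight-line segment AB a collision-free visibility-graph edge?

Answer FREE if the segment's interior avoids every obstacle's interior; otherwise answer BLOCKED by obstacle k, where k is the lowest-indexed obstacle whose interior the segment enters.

Obstacle 1 [(13,23) (15,17) (18,14) (24,14) (21,24)]:
  edge (13,23)–(15,17): clear
  edge (15,17)–(18,14): clear
  edge (18,14)–(24,14): clear
  edge (24,14)–(21,24): clear
  edge (21,24)–(13,23): clear
  midpoint (19/2,8) outside
  → clear
Obstacle 2 [(0,2) (11,4) (8,11) (6,11) (0,10)]:
  edge (0,2)–(11,4): clear
  edge (11,4)–(8,11): crosses AB
  edge (8,11)–(6,11): clear
  edge (6,11)–(0,10): crosses AB
  edge (0,10)–(0,2): clear
  → BLOCKED
Obstacle 3 [(13,11) (15,3) (24,4)]:
  edge (13,11)–(15,3): crosses AB
  edge (15,3)–(24,4): crosses AB
  edge (24,4)–(13,11): clear
  → BLOCKED
Obstacle 4 [(0,17) (7,14) (11,14) (10,23) (5,24)]:
  edge (0,17)–(7,14): clear
  edge (7,14)–(11,14): clear
  edge (11,14)–(10,23): clear
  edge (10,23)–(5,24): clear
  edge (5,24)–(0,17): clear
  midpoint (19/2,8) outside
  → clear

BLOCKED by obstacle 2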